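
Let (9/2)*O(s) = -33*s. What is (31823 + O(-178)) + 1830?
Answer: 104875/3 ≈ 34958.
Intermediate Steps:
O(s) = -22*s/3 (O(s) = 2*(-33*s)/9 = -22*s/3)
(31823 + O(-178)) + 1830 = (31823 - 22/3*(-178)) + 1830 = (31823 + 3916/3) + 1830 = 99385/3 + 1830 = 104875/3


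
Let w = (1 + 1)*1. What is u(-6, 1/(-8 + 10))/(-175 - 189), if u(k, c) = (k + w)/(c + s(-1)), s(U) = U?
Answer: -2/91 ≈ -0.021978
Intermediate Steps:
w = 2 (w = 2*1 = 2)
u(k, c) = (2 + k)/(-1 + c) (u(k, c) = (k + 2)/(c - 1) = (2 + k)/(-1 + c))
u(-6, 1/(-8 + 10))/(-175 - 189) = ((2 - 6)/(-1 + 1/(-8 + 10)))/(-175 - 189) = (-4/(-1 + 1/2))/(-364) = -(-4)/(364*(-1 + ½)) = -(-4)/(364*(-½)) = -(-1)*(-4)/182 = -1/364*8 = -2/91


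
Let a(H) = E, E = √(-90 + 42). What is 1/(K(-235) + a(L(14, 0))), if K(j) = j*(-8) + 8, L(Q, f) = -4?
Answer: 118/222787 - I*√3/891148 ≈ 0.00052965 - 1.9436e-6*I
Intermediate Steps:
K(j) = 8 - 8*j (K(j) = -8*j + 8 = 8 - 8*j)
E = 4*I*√3 (E = √(-48) = 4*I*√3 ≈ 6.9282*I)
a(H) = 4*I*√3
1/(K(-235) + a(L(14, 0))) = 1/((8 - 8*(-235)) + 4*I*√3) = 1/((8 + 1880) + 4*I*√3) = 1/(1888 + 4*I*√3)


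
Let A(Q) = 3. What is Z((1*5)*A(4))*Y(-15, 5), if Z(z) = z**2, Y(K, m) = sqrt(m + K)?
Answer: 225*I*sqrt(10) ≈ 711.51*I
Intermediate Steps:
Y(K, m) = sqrt(K + m)
Z((1*5)*A(4))*Y(-15, 5) = ((1*5)*3)**2*sqrt(-15 + 5) = (5*3)**2*sqrt(-10) = 15**2*(I*sqrt(10)) = 225*(I*sqrt(10)) = 225*I*sqrt(10)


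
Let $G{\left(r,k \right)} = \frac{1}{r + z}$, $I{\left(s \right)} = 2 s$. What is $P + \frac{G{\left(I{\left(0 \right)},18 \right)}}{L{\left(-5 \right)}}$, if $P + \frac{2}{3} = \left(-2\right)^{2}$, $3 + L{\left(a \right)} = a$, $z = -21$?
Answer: $\frac{187}{56} \approx 3.3393$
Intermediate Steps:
$L{\left(a \right)} = -3 + a$
$G{\left(r,k \right)} = \frac{1}{-21 + r}$ ($G{\left(r,k \right)} = \frac{1}{r - 21} = \frac{1}{-21 + r}$)
$P = \frac{10}{3}$ ($P = - \frac{2}{3} + \left(-2\right)^{2} = - \frac{2}{3} + 4 = \frac{10}{3} \approx 3.3333$)
$P + \frac{G{\left(I{\left(0 \right)},18 \right)}}{L{\left(-5 \right)}} = \frac{10}{3} + \frac{1}{\left(-21 + 2 \cdot 0\right) \left(-3 - 5\right)} = \frac{10}{3} + \frac{1}{\left(-21 + 0\right) \left(-8\right)} = \frac{10}{3} + \frac{1}{-21} \left(- \frac{1}{8}\right) = \frac{10}{3} - - \frac{1}{168} = \frac{10}{3} + \frac{1}{168} = \frac{187}{56}$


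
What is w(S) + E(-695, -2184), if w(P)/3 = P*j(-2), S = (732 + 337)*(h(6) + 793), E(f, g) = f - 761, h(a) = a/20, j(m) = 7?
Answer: 178073357/10 ≈ 1.7807e+7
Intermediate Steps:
h(a) = a/20 (h(a) = a*(1/20) = a/20)
E(f, g) = -761 + f
S = 8480377/10 (S = (732 + 337)*((1/20)*6 + 793) = 1069*(3/10 + 793) = 1069*(7933/10) = 8480377/10 ≈ 8.4804e+5)
w(P) = 21*P (w(P) = 3*(P*7) = 3*(7*P) = 21*P)
w(S) + E(-695, -2184) = 21*(8480377/10) + (-761 - 695) = 178087917/10 - 1456 = 178073357/10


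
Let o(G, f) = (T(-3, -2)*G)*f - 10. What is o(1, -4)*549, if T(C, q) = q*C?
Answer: -18666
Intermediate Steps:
T(C, q) = C*q
o(G, f) = -10 + 6*G*f (o(G, f) = ((-3*(-2))*G)*f - 10 = (6*G)*f - 10 = 6*G*f - 10 = -10 + 6*G*f)
o(1, -4)*549 = (-10 + 6*1*(-4))*549 = (-10 - 24)*549 = -34*549 = -18666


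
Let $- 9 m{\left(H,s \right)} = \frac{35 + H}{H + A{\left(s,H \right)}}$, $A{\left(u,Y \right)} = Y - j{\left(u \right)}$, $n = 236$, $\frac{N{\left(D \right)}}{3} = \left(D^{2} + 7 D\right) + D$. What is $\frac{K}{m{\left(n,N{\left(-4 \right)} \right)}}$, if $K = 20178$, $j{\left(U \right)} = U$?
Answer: $- \frac{94433040}{271} \approx -3.4846 \cdot 10^{5}$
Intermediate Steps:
$N{\left(D \right)} = 3 D^{2} + 24 D$ ($N{\left(D \right)} = 3 \left(\left(D^{2} + 7 D\right) + D\right) = 3 \left(D^{2} + 8 D\right) = 3 D^{2} + 24 D$)
$A{\left(u,Y \right)} = Y - u$
$m{\left(H,s \right)} = - \frac{35 + H}{9 \left(- s + 2 H\right)}$ ($m{\left(H,s \right)} = - \frac{\left(35 + H\right) \frac{1}{H + \left(H - s\right)}}{9} = - \frac{\left(35 + H\right) \frac{1}{- s + 2 H}}{9} = - \frac{\frac{1}{- s + 2 H} \left(35 + H\right)}{9} = - \frac{35 + H}{9 \left(- s + 2 H\right)}$)
$\frac{K}{m{\left(n,N{\left(-4 \right)} \right)}} = \frac{20178}{\frac{1}{9} \frac{1}{3 \left(-4\right) \left(8 - 4\right) - 472} \left(35 + 236\right)} = \frac{20178}{\frac{1}{9} \frac{1}{3 \left(-4\right) 4 - 472} \cdot 271} = \frac{20178}{\frac{1}{9} \frac{1}{-48 - 472} \cdot 271} = \frac{20178}{\frac{1}{9} \frac{1}{-520} \cdot 271} = \frac{20178}{\frac{1}{9} \left(- \frac{1}{520}\right) 271} = \frac{20178}{- \frac{271}{4680}} = 20178 \left(- \frac{4680}{271}\right) = - \frac{94433040}{271}$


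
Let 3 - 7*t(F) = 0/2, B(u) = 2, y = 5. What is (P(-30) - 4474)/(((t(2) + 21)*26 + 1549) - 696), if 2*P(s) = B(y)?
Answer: -31311/9871 ≈ -3.1720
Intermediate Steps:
P(s) = 1 (P(s) = (½)*2 = 1)
t(F) = 3/7 (t(F) = 3/7 - 0/(7*2) = 3/7 - 0/14 = 3/7 - ⅐*0 = 3/7 + 0 = 3/7)
(P(-30) - 4474)/(((t(2) + 21)*26 + 1549) - 696) = (1 - 4474)/(((3/7 + 21)*26 + 1549) - 696) = -4473/(((150/7)*26 + 1549) - 696) = -4473/((3900/7 + 1549) - 696) = -4473/(14743/7 - 696) = -4473/9871/7 = -4473*7/9871 = -31311/9871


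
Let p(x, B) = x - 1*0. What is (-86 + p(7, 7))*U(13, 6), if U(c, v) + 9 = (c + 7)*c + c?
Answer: -20856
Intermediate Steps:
p(x, B) = x (p(x, B) = x + 0 = x)
U(c, v) = -9 + c + c*(7 + c) (U(c, v) = -9 + ((c + 7)*c + c) = -9 + ((7 + c)*c + c) = -9 + (c*(7 + c) + c) = -9 + (c + c*(7 + c)) = -9 + c + c*(7 + c))
(-86 + p(7, 7))*U(13, 6) = (-86 + 7)*(-9 + 13² + 8*13) = -79*(-9 + 169 + 104) = -79*264 = -20856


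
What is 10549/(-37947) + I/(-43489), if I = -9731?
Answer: -12786172/235753869 ≈ -0.054235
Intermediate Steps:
10549/(-37947) + I/(-43489) = 10549/(-37947) - 9731/(-43489) = 10549*(-1/37947) - 9731*(-1/43489) = -1507/5421 + 9731/43489 = -12786172/235753869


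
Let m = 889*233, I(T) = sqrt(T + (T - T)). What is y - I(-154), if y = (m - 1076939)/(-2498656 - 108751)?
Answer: 869802/2607407 - I*sqrt(154) ≈ 0.33359 - 12.41*I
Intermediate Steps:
I(T) = sqrt(T) (I(T) = sqrt(T + 0) = sqrt(T))
m = 207137
y = 869802/2607407 (y = (207137 - 1076939)/(-2498656 - 108751) = -869802/(-2607407) = -869802*(-1/2607407) = 869802/2607407 ≈ 0.33359)
y - I(-154) = 869802/2607407 - sqrt(-154) = 869802/2607407 - I*sqrt(154)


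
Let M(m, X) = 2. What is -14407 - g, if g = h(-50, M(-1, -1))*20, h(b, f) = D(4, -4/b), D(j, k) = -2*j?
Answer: -14247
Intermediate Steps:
h(b, f) = -8 (h(b, f) = -2*4 = -8)
g = -160 (g = -8*20 = -160)
-14407 - g = -14407 - 1*(-160) = -14407 + 160 = -14247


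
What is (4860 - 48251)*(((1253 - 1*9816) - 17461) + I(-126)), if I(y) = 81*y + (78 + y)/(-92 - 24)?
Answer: 45589101278/29 ≈ 1.5720e+9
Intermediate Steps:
I(y) = -39/58 + 9395*y/116 (I(y) = 81*y + (78 + y)/(-116) = 81*y + (78 + y)*(-1/116) = 81*y + (-39/58 - y/116) = -39/58 + 9395*y/116)
(4860 - 48251)*(((1253 - 1*9816) - 17461) + I(-126)) = (4860 - 48251)*(((1253 - 1*9816) - 17461) + (-39/58 + (9395/116)*(-126))) = -43391*(((1253 - 9816) - 17461) + (-39/58 - 591885/58)) = -43391*((-8563 - 17461) - 295962/29) = -43391*(-26024 - 295962/29) = -43391*(-1050658/29) = 45589101278/29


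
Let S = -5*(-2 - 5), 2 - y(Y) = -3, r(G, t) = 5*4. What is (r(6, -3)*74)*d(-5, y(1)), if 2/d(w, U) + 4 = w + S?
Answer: 1480/13 ≈ 113.85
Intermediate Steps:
r(G, t) = 20
y(Y) = 5 (y(Y) = 2 - 1*(-3) = 2 + 3 = 5)
S = 35 (S = -5*(-7) = 35)
d(w, U) = 2/(31 + w) (d(w, U) = 2/(-4 + (w + 35)) = 2/(-4 + (35 + w)) = 2/(31 + w))
(r(6, -3)*74)*d(-5, y(1)) = (20*74)*(2/(31 - 5)) = 1480*(2/26) = 1480*(2*(1/26)) = 1480*(1/13) = 1480/13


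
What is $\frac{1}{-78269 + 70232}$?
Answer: $- \frac{1}{8037} \approx -0.00012442$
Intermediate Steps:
$\frac{1}{-78269 + 70232} = \frac{1}{-8037} = - \frac{1}{8037}$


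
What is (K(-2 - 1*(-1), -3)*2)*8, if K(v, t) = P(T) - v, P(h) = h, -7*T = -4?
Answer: 176/7 ≈ 25.143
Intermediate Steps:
T = 4/7 (T = -⅐*(-4) = 4/7 ≈ 0.57143)
K(v, t) = 4/7 - v
(K(-2 - 1*(-1), -3)*2)*8 = ((4/7 - (-2 - 1*(-1)))*2)*8 = ((4/7 - (-2 + 1))*2)*8 = ((4/7 - 1*(-1))*2)*8 = ((4/7 + 1)*2)*8 = ((11/7)*2)*8 = (22/7)*8 = 176/7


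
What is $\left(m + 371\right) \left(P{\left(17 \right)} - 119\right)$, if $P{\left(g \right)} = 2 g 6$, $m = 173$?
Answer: $46240$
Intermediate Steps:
$P{\left(g \right)} = 12 g$
$\left(m + 371\right) \left(P{\left(17 \right)} - 119\right) = \left(173 + 371\right) \left(12 \cdot 17 - 119\right) = 544 \left(204 - 119\right) = 544 \cdot 85 = 46240$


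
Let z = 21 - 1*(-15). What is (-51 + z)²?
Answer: 225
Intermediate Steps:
z = 36 (z = 21 + 15 = 36)
(-51 + z)² = (-51 + 36)² = (-15)² = 225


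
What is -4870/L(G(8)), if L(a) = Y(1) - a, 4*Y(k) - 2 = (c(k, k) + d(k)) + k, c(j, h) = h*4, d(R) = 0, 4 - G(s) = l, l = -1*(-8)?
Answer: -19480/23 ≈ -846.96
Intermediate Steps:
l = 8
G(s) = -4 (G(s) = 4 - 1*8 = 4 - 8 = -4)
c(j, h) = 4*h
Y(k) = ½ + 5*k/4 (Y(k) = ½ + ((4*k + 0) + k)/4 = ½ + (4*k + k)/4 = ½ + (5*k)/4 = ½ + 5*k/4)
L(a) = 7/4 - a (L(a) = (½ + (5/4)*1) - a = (½ + 5/4) - a = 7/4 - a)
-4870/L(G(8)) = -4870/(7/4 - 1*(-4)) = -4870/(7/4 + 4) = -4870/23/4 = -4870*4/23 = -19480/23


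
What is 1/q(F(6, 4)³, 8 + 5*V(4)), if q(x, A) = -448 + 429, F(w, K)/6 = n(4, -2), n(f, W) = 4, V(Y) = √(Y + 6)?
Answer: -1/19 ≈ -0.052632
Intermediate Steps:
V(Y) = √(6 + Y)
F(w, K) = 24 (F(w, K) = 6*4 = 24)
q(x, A) = -19
1/q(F(6, 4)³, 8 + 5*V(4)) = 1/(-19) = -1/19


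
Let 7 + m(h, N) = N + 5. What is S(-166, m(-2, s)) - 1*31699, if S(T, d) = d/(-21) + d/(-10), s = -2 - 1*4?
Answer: -3328271/105 ≈ -31698.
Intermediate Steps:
s = -6 (s = -2 - 4 = -6)
m(h, N) = -2 + N (m(h, N) = -7 + (N + 5) = -7 + (5 + N) = -2 + N)
S(T, d) = -31*d/210 (S(T, d) = d*(-1/21) + d*(-⅒) = -d/21 - d/10 = -31*d/210)
S(-166, m(-2, s)) - 1*31699 = -31*(-2 - 6)/210 - 1*31699 = -31/210*(-8) - 31699 = 124/105 - 31699 = -3328271/105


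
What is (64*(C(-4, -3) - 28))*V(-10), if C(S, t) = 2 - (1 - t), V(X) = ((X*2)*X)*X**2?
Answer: -38400000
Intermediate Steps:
V(X) = 2*X**4 (V(X) = ((2*X)*X)*X**2 = (2*X**2)*X**2 = 2*X**4)
C(S, t) = 1 + t (C(S, t) = 2 + (-1 + t) = 1 + t)
(64*(C(-4, -3) - 28))*V(-10) = (64*((1 - 3) - 28))*(2*(-10)**4) = (64*(-2 - 28))*(2*10000) = (64*(-30))*20000 = -1920*20000 = -38400000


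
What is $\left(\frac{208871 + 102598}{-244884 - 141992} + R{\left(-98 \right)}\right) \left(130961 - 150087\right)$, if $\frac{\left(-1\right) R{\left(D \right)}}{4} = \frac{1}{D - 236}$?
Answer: $\frac{490023143473}{32304146} \approx 15169.0$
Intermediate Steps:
$R{\left(D \right)} = - \frac{4}{-236 + D}$ ($R{\left(D \right)} = - \frac{4}{D - 236} = - \frac{4}{-236 + D}$)
$\left(\frac{208871 + 102598}{-244884 - 141992} + R{\left(-98 \right)}\right) \left(130961 - 150087\right) = \left(\frac{208871 + 102598}{-244884 - 141992} - \frac{4}{-236 - 98}\right) \left(130961 - 150087\right) = \left(\frac{311469}{-386876} - \frac{4}{-334}\right) \left(-19126\right) = \left(311469 \left(- \frac{1}{386876}\right) - - \frac{2}{167}\right) \left(-19126\right) = \left(- \frac{311469}{386876} + \frac{2}{167}\right) \left(-19126\right) = \left(- \frac{51241571}{64608292}\right) \left(-19126\right) = \frac{490023143473}{32304146}$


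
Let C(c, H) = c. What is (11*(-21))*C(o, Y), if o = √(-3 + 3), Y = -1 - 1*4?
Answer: 0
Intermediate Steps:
Y = -5 (Y = -1 - 4 = -5)
o = 0 (o = √0 = 0)
(11*(-21))*C(o, Y) = (11*(-21))*0 = -231*0 = 0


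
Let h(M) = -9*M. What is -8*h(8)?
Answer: 576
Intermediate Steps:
-8*h(8) = -(-72)*8 = -8*(-72) = 576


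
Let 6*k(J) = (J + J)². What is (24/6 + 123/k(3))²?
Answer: 2401/4 ≈ 600.25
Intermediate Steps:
k(J) = 2*J²/3 (k(J) = (J + J)²/6 = (2*J)²/6 = (4*J²)/6 = 2*J²/3)
(24/6 + 123/k(3))² = (24/6 + 123/(((⅔)*3²)))² = (24*(⅙) + 123/(((⅔)*9)))² = (4 + 123/6)² = (4 + 123*(⅙))² = (4 + 41/2)² = (49/2)² = 2401/4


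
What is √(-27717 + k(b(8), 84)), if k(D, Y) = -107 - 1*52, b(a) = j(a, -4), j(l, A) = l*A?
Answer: 2*I*√6969 ≈ 166.96*I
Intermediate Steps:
j(l, A) = A*l
b(a) = -4*a
k(D, Y) = -159 (k(D, Y) = -107 - 52 = -159)
√(-27717 + k(b(8), 84)) = √(-27717 - 159) = √(-27876) = 2*I*√6969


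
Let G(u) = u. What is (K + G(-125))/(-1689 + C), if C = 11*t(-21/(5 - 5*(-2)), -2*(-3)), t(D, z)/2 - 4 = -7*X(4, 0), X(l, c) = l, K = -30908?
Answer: 31033/2217 ≈ 13.998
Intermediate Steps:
t(D, z) = -48 (t(D, z) = 8 + 2*(-7*4) = 8 + 2*(-28) = 8 - 56 = -48)
C = -528 (C = 11*(-48) = -528)
(K + G(-125))/(-1689 + C) = (-30908 - 125)/(-1689 - 528) = -31033/(-2217) = -31033*(-1/2217) = 31033/2217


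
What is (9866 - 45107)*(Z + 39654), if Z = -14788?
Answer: -876302706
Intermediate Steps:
(9866 - 45107)*(Z + 39654) = (9866 - 45107)*(-14788 + 39654) = -35241*24866 = -876302706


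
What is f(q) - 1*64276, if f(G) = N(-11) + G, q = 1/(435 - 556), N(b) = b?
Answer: -7778728/121 ≈ -64287.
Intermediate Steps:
q = -1/121 (q = 1/(-121) = -1/121 ≈ -0.0082645)
f(G) = -11 + G
f(q) - 1*64276 = (-11 - 1/121) - 1*64276 = -1332/121 - 64276 = -7778728/121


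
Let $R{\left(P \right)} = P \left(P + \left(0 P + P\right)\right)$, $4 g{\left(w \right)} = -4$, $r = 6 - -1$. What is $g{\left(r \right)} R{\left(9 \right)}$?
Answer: $-162$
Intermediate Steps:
$r = 7$ ($r = 6 + 1 = 7$)
$g{\left(w \right)} = -1$ ($g{\left(w \right)} = \frac{1}{4} \left(-4\right) = -1$)
$R{\left(P \right)} = 2 P^{2}$ ($R{\left(P \right)} = P \left(P + \left(0 + P\right)\right) = P \left(P + P\right) = P 2 P = 2 P^{2}$)
$g{\left(r \right)} R{\left(9 \right)} = - 2 \cdot 9^{2} = - 2 \cdot 81 = \left(-1\right) 162 = -162$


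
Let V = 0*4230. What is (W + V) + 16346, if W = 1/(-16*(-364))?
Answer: 95199105/5824 ≈ 16346.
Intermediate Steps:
W = 1/5824 ≈ 0.00017170
V = 0
(W + V) + 16346 = (1/5824 + 0) + 16346 = 1/5824 + 16346 = 95199105/5824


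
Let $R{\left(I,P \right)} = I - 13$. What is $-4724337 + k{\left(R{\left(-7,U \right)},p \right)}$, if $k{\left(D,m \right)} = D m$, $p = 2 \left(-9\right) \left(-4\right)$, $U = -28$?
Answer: $-4725777$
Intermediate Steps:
$R{\left(I,P \right)} = -13 + I$
$p = 72$ ($p = \left(-18\right) \left(-4\right) = 72$)
$-4724337 + k{\left(R{\left(-7,U \right)},p \right)} = -4724337 + \left(-13 - 7\right) 72 = -4724337 - 1440 = -4725777$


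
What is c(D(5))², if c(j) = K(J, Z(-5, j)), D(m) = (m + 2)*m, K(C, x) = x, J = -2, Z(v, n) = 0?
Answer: 0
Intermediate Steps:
D(m) = m*(2 + m) (D(m) = (2 + m)*m = m*(2 + m))
c(j) = 0
c(D(5))² = 0² = 0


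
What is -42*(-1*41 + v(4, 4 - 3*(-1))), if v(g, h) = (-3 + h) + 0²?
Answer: 1554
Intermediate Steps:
v(g, h) = -3 + h (v(g, h) = (-3 + h) + 0 = -3 + h)
-42*(-1*41 + v(4, 4 - 3*(-1))) = -42*(-1*41 + (-3 + (4 - 3*(-1)))) = -42*(-41 + (-3 + (4 + 3))) = -42*(-41 + (-3 + 7)) = -42*(-41 + 4) = -42*(-37) = 1554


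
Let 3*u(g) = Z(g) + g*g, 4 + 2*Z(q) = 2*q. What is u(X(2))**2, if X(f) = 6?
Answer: 1600/9 ≈ 177.78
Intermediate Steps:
Z(q) = -2 + q (Z(q) = -2 + (2*q)/2 = -2 + q)
u(g) = -2/3 + g/3 + g**2/3 (u(g) = ((-2 + g) + g*g)/3 = ((-2 + g) + g**2)/3 = (-2 + g + g**2)/3 = -2/3 + g/3 + g**2/3)
u(X(2))**2 = (-2/3 + (1/3)*6 + (1/3)*6**2)**2 = (-2/3 + 2 + (1/3)*36)**2 = (-2/3 + 2 + 12)**2 = (40/3)**2 = 1600/9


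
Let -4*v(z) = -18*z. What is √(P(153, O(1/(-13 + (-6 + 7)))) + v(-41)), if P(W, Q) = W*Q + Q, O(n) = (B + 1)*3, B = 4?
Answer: √8502/2 ≈ 46.103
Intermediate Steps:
O(n) = 15 (O(n) = (4 + 1)*3 = 5*3 = 15)
P(W, Q) = Q + Q*W (P(W, Q) = Q*W + Q = Q + Q*W)
v(z) = 9*z/2 (v(z) = -(-9)*z/2 = 9*z/2)
√(P(153, O(1/(-13 + (-6 + 7)))) + v(-41)) = √(15*(1 + 153) + (9/2)*(-41)) = √(15*154 - 369/2) = √(2310 - 369/2) = √(4251/2) = √8502/2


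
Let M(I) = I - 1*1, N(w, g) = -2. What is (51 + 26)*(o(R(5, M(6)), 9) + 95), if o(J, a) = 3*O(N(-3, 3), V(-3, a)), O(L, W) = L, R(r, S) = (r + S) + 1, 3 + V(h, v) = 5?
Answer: 6853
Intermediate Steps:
M(I) = -1 + I (M(I) = I - 1 = -1 + I)
V(h, v) = 2 (V(h, v) = -3 + 5 = 2)
R(r, S) = 1 + S + r (R(r, S) = (S + r) + 1 = 1 + S + r)
o(J, a) = -6 (o(J, a) = 3*(-2) = -6)
(51 + 26)*(o(R(5, M(6)), 9) + 95) = (51 + 26)*(-6 + 95) = 77*89 = 6853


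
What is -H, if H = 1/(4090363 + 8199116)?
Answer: -1/12289479 ≈ -8.1370e-8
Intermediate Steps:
H = 1/12289479 ≈ 8.1370e-8
-H = -1*1/12289479 = -1/12289479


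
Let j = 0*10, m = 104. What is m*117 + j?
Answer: 12168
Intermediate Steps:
j = 0
m*117 + j = 104*117 + 0 = 12168 + 0 = 12168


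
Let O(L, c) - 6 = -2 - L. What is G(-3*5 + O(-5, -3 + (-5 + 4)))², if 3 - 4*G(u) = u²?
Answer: 1089/16 ≈ 68.063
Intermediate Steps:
O(L, c) = 4 - L (O(L, c) = 6 + (-2 - L) = 4 - L)
G(u) = ¾ - u²/4
G(-3*5 + O(-5, -3 + (-5 + 4)))² = (¾ - (-3*5 + (4 - 1*(-5)))²/4)² = (¾ - (-15 + (4 + 5))²/4)² = (¾ - (-15 + 9)²/4)² = (¾ - ¼*(-6)²)² = (¾ - ¼*36)² = (¾ - 9)² = (-33/4)² = 1089/16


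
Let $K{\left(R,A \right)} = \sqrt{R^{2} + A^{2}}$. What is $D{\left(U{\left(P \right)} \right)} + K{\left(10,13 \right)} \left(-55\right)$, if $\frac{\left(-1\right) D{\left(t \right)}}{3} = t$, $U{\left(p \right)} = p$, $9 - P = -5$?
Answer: $-42 - 55 \sqrt{269} \approx -944.07$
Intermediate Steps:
$P = 14$ ($P = 9 - -5 = 9 + 5 = 14$)
$D{\left(t \right)} = - 3 t$
$K{\left(R,A \right)} = \sqrt{A^{2} + R^{2}}$
$D{\left(U{\left(P \right)} \right)} + K{\left(10,13 \right)} \left(-55\right) = \left(-3\right) 14 + \sqrt{13^{2} + 10^{2}} \left(-55\right) = -42 + \sqrt{169 + 100} \left(-55\right) = -42 + \sqrt{269} \left(-55\right) = -42 - 55 \sqrt{269}$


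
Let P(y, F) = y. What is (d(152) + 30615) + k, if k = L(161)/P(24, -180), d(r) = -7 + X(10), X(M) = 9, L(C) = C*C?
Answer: 760729/24 ≈ 31697.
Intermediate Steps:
L(C) = C²
d(r) = 2 (d(r) = -7 + 9 = 2)
k = 25921/24 (k = 161²/24 = 25921*(1/24) = 25921/24 ≈ 1080.0)
(d(152) + 30615) + k = (2 + 30615) + 25921/24 = 30617 + 25921/24 = 760729/24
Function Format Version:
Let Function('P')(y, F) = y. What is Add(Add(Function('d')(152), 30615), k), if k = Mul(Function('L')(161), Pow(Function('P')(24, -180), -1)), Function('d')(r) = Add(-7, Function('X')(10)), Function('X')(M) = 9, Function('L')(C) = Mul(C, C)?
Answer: Rational(760729, 24) ≈ 31697.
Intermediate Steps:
Function('L')(C) = Pow(C, 2)
Function('d')(r) = 2 (Function('d')(r) = Add(-7, 9) = 2)
k = Rational(25921, 24) (k = Mul(Pow(161, 2), Pow(24, -1)) = Mul(25921, Rational(1, 24)) = Rational(25921, 24) ≈ 1080.0)
Add(Add(Function('d')(152), 30615), k) = Add(Add(2, 30615), Rational(25921, 24)) = Add(30617, Rational(25921, 24)) = Rational(760729, 24)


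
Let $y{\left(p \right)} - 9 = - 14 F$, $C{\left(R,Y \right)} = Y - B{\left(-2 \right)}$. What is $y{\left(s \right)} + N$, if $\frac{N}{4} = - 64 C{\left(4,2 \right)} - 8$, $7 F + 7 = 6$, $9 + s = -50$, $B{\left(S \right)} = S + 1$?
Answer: $-789$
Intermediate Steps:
$B{\left(S \right)} = 1 + S$
$s = -59$ ($s = -9 - 50 = -59$)
$F = - \frac{1}{7}$ ($F = -1 + \frac{1}{7} \cdot 6 = -1 + \frac{6}{7} = - \frac{1}{7} \approx -0.14286$)
$C{\left(R,Y \right)} = 1 + Y$ ($C{\left(R,Y \right)} = Y - \left(1 - 2\right) = Y - -1 = Y + 1 = 1 + Y$)
$N = -800$ ($N = 4 \left(- 64 \left(1 + 2\right) - 8\right) = 4 \left(\left(-64\right) 3 - 8\right) = 4 \left(-192 - 8\right) = 4 \left(-200\right) = -800$)
$y{\left(p \right)} = 11$ ($y{\left(p \right)} = 9 - -2 = 9 + 2 = 11$)
$y{\left(s \right)} + N = 11 - 800 = -789$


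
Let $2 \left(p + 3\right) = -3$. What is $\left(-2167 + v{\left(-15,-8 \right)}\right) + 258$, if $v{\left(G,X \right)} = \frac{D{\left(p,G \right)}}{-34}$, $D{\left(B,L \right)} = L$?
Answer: $- \frac{64891}{34} \approx -1908.6$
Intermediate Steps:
$p = - \frac{9}{2}$ ($p = -3 + \frac{1}{2} \left(-3\right) = -3 - \frac{3}{2} = - \frac{9}{2} \approx -4.5$)
$v{\left(G,X \right)} = - \frac{G}{34}$ ($v{\left(G,X \right)} = \frac{G}{-34} = G \left(- \frac{1}{34}\right) = - \frac{G}{34}$)
$\left(-2167 + v{\left(-15,-8 \right)}\right) + 258 = \left(-2167 - - \frac{15}{34}\right) + 258 = \left(-2167 + \frac{15}{34}\right) + 258 = - \frac{73663}{34} + 258 = - \frac{64891}{34}$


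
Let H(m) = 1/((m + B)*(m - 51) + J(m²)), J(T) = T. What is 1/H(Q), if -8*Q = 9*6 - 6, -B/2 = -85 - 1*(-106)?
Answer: 2772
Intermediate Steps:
B = -42 (B = -2*(-85 - 1*(-106)) = -2*(-85 + 106) = -2*21 = -42)
Q = -6 (Q = -(9*6 - 6)/8 = -(54 - 6)/8 = -⅛*48 = -6)
H(m) = 1/(m² + (-51 + m)*(-42 + m)) (H(m) = 1/((m - 42)*(m - 51) + m²) = 1/((-42 + m)*(-51 + m) + m²) = 1/((-51 + m)*(-42 + m) + m²) = 1/(m² + (-51 + m)*(-42 + m)))
1/H(Q) = 1/(1/(2142 - 93*(-6) + 2*(-6)²)) = 1/(1/(2142 + 558 + 2*36)) = 1/(1/(2142 + 558 + 72)) = 1/(1/2772) = 2772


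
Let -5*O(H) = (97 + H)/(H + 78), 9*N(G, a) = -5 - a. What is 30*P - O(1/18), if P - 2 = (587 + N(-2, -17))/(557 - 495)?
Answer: 75116282/217775 ≈ 344.93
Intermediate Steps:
N(G, a) = -5/9 - a/9 (N(G, a) = (-5 - a)/9 = -5/9 - a/9)
P = 2137/186 (P = 2 + (587 + (-5/9 - ⅑*(-17)))/(557 - 495) = 2 + (587 + (-5/9 + 17/9))/62 = 2 + (587 + 4/3)*(1/62) = 2 + (1765/3)*(1/62) = 2 + 1765/186 = 2137/186 ≈ 11.489)
O(H) = -(97 + H)/(5*(78 + H)) (O(H) = -(97 + H)/(5*(H + 78)) = -(97 + H)/(5*(78 + H)))
30*P - O(1/18) = 30*(2137/186) - (-97 - 1/18)/(5*(78 + 1/18)) = 10685/31 - (-97 - 1*1/18)/(5*(78 + 1/18)) = 10685/31 - (-97 - 1/18)/(5*1405/18) = 10685/31 - 18*(-1747)/(5*1405*18) = 10685/31 - 1*(-1747/7025) = 10685/31 + 1747/7025 = 75116282/217775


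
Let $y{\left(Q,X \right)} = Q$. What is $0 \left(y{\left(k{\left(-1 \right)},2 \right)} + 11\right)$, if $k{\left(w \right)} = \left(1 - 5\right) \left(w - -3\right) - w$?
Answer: $0$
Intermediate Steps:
$k{\left(w \right)} = -12 - 5 w$ ($k{\left(w \right)} = - 4 \left(w + 3\right) - w = - 4 \left(3 + w\right) - w = \left(-12 - 4 w\right) - w = -12 - 5 w$)
$0 \left(y{\left(k{\left(-1 \right)},2 \right)} + 11\right) = 0 \left(\left(-12 - -5\right) + 11\right) = 0 \left(\left(-12 + 5\right) + 11\right) = 0 \left(-7 + 11\right) = 0 \cdot 4 = 0$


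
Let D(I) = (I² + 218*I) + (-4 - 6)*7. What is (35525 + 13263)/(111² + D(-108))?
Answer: 48788/371 ≈ 131.50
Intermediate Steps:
D(I) = -70 + I² + 218*I (D(I) = (I² + 218*I) - 10*7 = (I² + 218*I) - 70 = -70 + I² + 218*I)
(35525 + 13263)/(111² + D(-108)) = (35525 + 13263)/(111² + (-70 + (-108)² + 218*(-108))) = 48788/(12321 + (-70 + 11664 - 23544)) = 48788/(12321 - 11950) = 48788/371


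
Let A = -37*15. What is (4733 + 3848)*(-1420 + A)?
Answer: -16947475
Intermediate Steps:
A = -555
(4733 + 3848)*(-1420 + A) = (4733 + 3848)*(-1420 - 555) = 8581*(-1975) = -16947475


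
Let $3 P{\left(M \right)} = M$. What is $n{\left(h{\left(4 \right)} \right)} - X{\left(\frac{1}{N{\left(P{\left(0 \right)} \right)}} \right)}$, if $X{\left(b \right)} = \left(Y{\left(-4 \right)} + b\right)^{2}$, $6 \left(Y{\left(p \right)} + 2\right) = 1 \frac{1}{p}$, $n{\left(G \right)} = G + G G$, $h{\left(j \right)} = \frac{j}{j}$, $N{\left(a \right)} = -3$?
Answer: $- \frac{233}{64} \approx -3.6406$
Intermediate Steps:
$P{\left(M \right)} = \frac{M}{3}$
$h{\left(j \right)} = 1$
$n{\left(G \right)} = G + G^{2}$
$Y{\left(p \right)} = -2 + \frac{1}{6 p}$ ($Y{\left(p \right)} = -2 + \frac{1 \frac{1}{p}}{6} = -2 + \frac{1}{6 p}$)
$X{\left(b \right)} = \left(- \frac{49}{24} + b\right)^{2}$ ($X{\left(b \right)} = \left(\left(-2 + \frac{1}{6 \left(-4\right)}\right) + b\right)^{2} = \left(\left(-2 + \frac{1}{6} \left(- \frac{1}{4}\right)\right) + b\right)^{2} = \left(\left(-2 - \frac{1}{24}\right) + b\right)^{2} = \left(- \frac{49}{24} + b\right)^{2}$)
$n{\left(h{\left(4 \right)} \right)} - X{\left(\frac{1}{N{\left(P{\left(0 \right)} \right)}} \right)} = 1 \left(1 + 1\right) - \frac{\left(49 - \frac{24}{-3}\right)^{2}}{576} = 1 \cdot 2 - \frac{\left(49 - -8\right)^{2}}{576} = 2 - \frac{\left(49 + 8\right)^{2}}{576} = 2 - \frac{57^{2}}{576} = 2 - \frac{1}{576} \cdot 3249 = 2 - \frac{361}{64} = - \frac{233}{64}$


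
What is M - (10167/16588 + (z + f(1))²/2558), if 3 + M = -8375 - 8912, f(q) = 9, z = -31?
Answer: -366842556969/21216052 ≈ -17291.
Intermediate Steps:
M = -17290 (M = -3 + (-8375 - 8912) = -3 - 17287 = -17290)
M - (10167/16588 + (z + f(1))²/2558) = -17290 - (10167/16588 + (-31 + 9)²/2558) = -17290 - (10167*(1/16588) + (-22)²*(1/2558)) = -17290 - (10167/16588 + 484*(1/2558)) = -17290 - (10167/16588 + 242/1279) = -17290 - 1*17017889/21216052 = -17290 - 17017889/21216052 = -366842556969/21216052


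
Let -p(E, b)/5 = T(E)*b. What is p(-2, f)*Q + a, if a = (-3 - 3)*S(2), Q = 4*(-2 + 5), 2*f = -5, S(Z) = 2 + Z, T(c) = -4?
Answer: -624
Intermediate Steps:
f = -5/2 (f = (½)*(-5) = -5/2 ≈ -2.5000)
p(E, b) = 20*b (p(E, b) = -(-20)*b = 20*b)
Q = 12 (Q = 4*3 = 12)
a = -24 (a = (-3 - 3)*(2 + 2) = -6*4 = -24)
p(-2, f)*Q + a = (20*(-5/2))*12 - 24 = -50*12 - 24 = -600 - 24 = -624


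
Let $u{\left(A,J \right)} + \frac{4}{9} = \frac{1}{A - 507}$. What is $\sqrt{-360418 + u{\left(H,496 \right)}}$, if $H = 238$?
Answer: $\frac{i \sqrt{234722153947}}{807} \approx 600.35 i$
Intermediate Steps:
$u{\left(A,J \right)} = - \frac{4}{9} + \frac{1}{-507 + A}$ ($u{\left(A,J \right)} = - \frac{4}{9} + \frac{1}{A - 507} = - \frac{4}{9} + \frac{1}{-507 + A}$)
$\sqrt{-360418 + u{\left(H,496 \right)}} = \sqrt{-360418 + \frac{2037 - 952}{9 \left(-507 + 238\right)}} = \sqrt{-360418 + \frac{2037 - 952}{9 \left(-269\right)}} = \sqrt{-360418 + \frac{1}{9} \left(- \frac{1}{269}\right) 1085} = \sqrt{-360418 - \frac{1085}{2421}} = \sqrt{- \frac{872573063}{2421}} = \frac{i \sqrt{234722153947}}{807}$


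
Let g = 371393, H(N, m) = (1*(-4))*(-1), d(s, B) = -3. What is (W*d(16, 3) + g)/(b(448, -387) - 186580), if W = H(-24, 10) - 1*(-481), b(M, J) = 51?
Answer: -369938/186529 ≈ -1.9833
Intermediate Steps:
H(N, m) = 4 (H(N, m) = -4*(-1) = 4)
W = 485 (W = 4 - 1*(-481) = 4 + 481 = 485)
(W*d(16, 3) + g)/(b(448, -387) - 186580) = (485*(-3) + 371393)/(51 - 186580) = (-1455 + 371393)/(-186529) = 369938*(-1/186529) = -369938/186529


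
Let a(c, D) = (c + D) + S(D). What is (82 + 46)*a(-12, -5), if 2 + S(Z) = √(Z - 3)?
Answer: -2432 + 256*I*√2 ≈ -2432.0 + 362.04*I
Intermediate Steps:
S(Z) = -2 + √(-3 + Z) (S(Z) = -2 + √(Z - 3) = -2 + √(-3 + Z))
a(c, D) = -2 + D + c + √(-3 + D) (a(c, D) = (c + D) + (-2 + √(-3 + D)) = (D + c) + (-2 + √(-3 + D)) = -2 + D + c + √(-3 + D))
(82 + 46)*a(-12, -5) = (82 + 46)*(-2 - 5 - 12 + √(-3 - 5)) = 128*(-2 - 5 - 12 + √(-8)) = 128*(-2 - 5 - 12 + 2*I*√2) = 128*(-19 + 2*I*√2) = -2432 + 256*I*√2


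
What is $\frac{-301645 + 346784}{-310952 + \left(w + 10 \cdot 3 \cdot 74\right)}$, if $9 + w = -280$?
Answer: $- \frac{45139}{309021} \approx -0.14607$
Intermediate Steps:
$w = -289$ ($w = -9 - 280 = -289$)
$\frac{-301645 + 346784}{-310952 + \left(w + 10 \cdot 3 \cdot 74\right)} = \frac{-301645 + 346784}{-310952 - \left(289 - 10 \cdot 3 \cdot 74\right)} = \frac{45139}{-310952 + \left(-289 + 30 \cdot 74\right)} = \frac{45139}{-310952 + \left(-289 + 2220\right)} = \frac{45139}{-310952 + 1931} = \frac{45139}{-309021} = 45139 \left(- \frac{1}{309021}\right) = - \frac{45139}{309021}$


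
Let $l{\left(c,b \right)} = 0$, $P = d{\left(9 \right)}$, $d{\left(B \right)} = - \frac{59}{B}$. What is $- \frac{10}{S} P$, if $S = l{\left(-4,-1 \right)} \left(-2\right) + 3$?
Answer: $\frac{590}{27} \approx 21.852$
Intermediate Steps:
$P = - \frac{59}{9} \approx -6.5556$
$S = 3$ ($S = 0 \left(-2\right) + 3 = 0 + 3 = 3$)
$- \frac{10}{S} P = - \frac{10}{3} \left(- \frac{59}{9}\right) = \left(-10\right) \frac{1}{3} \left(- \frac{59}{9}\right) = \left(- \frac{10}{3}\right) \left(- \frac{59}{9}\right) = \frac{590}{27}$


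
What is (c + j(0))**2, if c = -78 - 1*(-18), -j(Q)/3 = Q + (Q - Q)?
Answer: 3600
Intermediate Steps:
j(Q) = -3*Q (j(Q) = -3*(Q + (Q - Q)) = -3*(Q + 0) = -3*Q)
c = -60 (c = -78 + 18 = -60)
(c + j(0))**2 = (-60 - 3*0)**2 = (-60 + 0)**2 = (-60)**2 = 3600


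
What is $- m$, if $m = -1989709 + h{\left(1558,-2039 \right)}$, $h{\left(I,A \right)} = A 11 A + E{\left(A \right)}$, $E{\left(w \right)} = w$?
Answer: $-43740983$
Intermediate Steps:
$h{\left(I,A \right)} = A + 11 A^{2}$ ($h{\left(I,A \right)} = A 11 A + A = 11 A A + A = 11 A^{2} + A = A + 11 A^{2}$)
$m = 43740983$ ($m = -1989709 - 2039 \left(1 + 11 \left(-2039\right)\right) = -1989709 - 2039 \left(1 - 22429\right) = -1989709 - -45730692 = -1989709 + 45730692 = 43740983$)
$- m = \left(-1\right) 43740983 = -43740983$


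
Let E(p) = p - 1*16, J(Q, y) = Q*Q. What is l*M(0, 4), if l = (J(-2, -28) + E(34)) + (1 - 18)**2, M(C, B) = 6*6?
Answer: 11196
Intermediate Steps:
J(Q, y) = Q**2
M(C, B) = 36
E(p) = -16 + p (E(p) = p - 16 = -16 + p)
l = 311 (l = ((-2)**2 + (-16 + 34)) + (1 - 18)**2 = (4 + 18) + (-17)**2 = 22 + 289 = 311)
l*M(0, 4) = 311*36 = 11196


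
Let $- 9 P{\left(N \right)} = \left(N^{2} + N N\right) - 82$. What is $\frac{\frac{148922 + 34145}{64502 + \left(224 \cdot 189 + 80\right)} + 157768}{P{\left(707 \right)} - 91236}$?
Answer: $- \frac{151815798819}{194669879320} \approx -0.77986$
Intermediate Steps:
$P{\left(N \right)} = \frac{82}{9} - \frac{2 N^{2}}{9}$ ($P{\left(N \right)} = - \frac{\left(N^{2} + N N\right) - 82}{9} = - \frac{\left(N^{2} + N^{2}\right) + \left(-91 + 9\right)}{9} = - \frac{2 N^{2} - 82}{9} = - \frac{-82 + 2 N^{2}}{9} = \frac{82}{9} - \frac{2 N^{2}}{9}$)
$\frac{\frac{148922 + 34145}{64502 + \left(224 \cdot 189 + 80\right)} + 157768}{P{\left(707 \right)} - 91236} = \frac{\frac{148922 + 34145}{64502 + \left(224 \cdot 189 + 80\right)} + 157768}{\left(\frac{82}{9} - \frac{2 \cdot 707^{2}}{9}\right) - 91236} = \frac{\frac{183067}{64502 + \left(42336 + 80\right)} + 157768}{\left(\frac{82}{9} - \frac{999698}{9}\right) - 91236} = \frac{\frac{183067}{64502 + 42416} + 157768}{\left(\frac{82}{9} - \frac{999698}{9}\right) - 91236} = \frac{\frac{183067}{106918} + 157768}{- \frac{999616}{9} - 91236} = \frac{183067 \cdot \frac{1}{106918} + 157768}{- \frac{1820740}{9}} = \left(\frac{183067}{106918} + 157768\right) \left(- \frac{9}{1820740}\right) = \frac{16868422091}{106918} \left(- \frac{9}{1820740}\right) = - \frac{151815798819}{194669879320}$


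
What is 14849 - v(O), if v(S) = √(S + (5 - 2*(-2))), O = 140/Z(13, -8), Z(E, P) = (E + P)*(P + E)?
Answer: 14849 - √365/5 ≈ 14845.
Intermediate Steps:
Z(E, P) = (E + P)² (Z(E, P) = (E + P)*(E + P) = (E + P)²)
O = 28/5 (O = 140/((13 - 8)²) = 140/(5²) = 140/25 = 140*(1/25) = 28/5 ≈ 5.6000)
v(S) = √(9 + S) (v(S) = √(S + (5 + 4)) = √(S + 9) = √(9 + S))
14849 - v(O) = 14849 - √(9 + 28/5) = 14849 - √(73/5) = 14849 - √365/5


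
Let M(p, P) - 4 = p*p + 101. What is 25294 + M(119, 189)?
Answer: 39560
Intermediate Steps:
M(p, P) = 105 + p² (M(p, P) = 4 + (p*p + 101) = 4 + (p² + 101) = 4 + (101 + p²) = 105 + p²)
25294 + M(119, 189) = 25294 + (105 + 119²) = 25294 + (105 + 14161) = 25294 + 14266 = 39560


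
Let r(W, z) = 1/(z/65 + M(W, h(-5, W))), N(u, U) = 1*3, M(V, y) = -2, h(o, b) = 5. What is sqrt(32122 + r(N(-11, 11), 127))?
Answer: sqrt(288903)/3 ≈ 179.17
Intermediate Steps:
N(u, U) = 3
r(W, z) = 1/(-2 + z/65) (r(W, z) = 1/(z/65 - 2) = 1/(-2 + z/65))
sqrt(32122 + r(N(-11, 11), 127)) = sqrt(32122 + 65/(-130 + 127)) = sqrt(32122 + 65/(-3)) = sqrt(32122 + 65*(-1/3)) = sqrt(32122 - 65/3) = sqrt(96301/3) = sqrt(288903)/3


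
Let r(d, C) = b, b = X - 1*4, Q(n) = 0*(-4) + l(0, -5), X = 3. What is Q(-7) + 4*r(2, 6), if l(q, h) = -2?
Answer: -6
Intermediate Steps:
Q(n) = -2 (Q(n) = 0*(-4) - 2 = 0 - 2 = -2)
b = -1 (b = 3 - 1*4 = 3 - 4 = -1)
r(d, C) = -1
Q(-7) + 4*r(2, 6) = -2 + 4*(-1) = -2 - 4 = -6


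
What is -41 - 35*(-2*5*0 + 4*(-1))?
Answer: 99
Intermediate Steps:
-41 - 35*(-2*5*0 + 4*(-1)) = -41 - 35*(-10*0 - 4) = -41 - 35*(0 - 4) = -41 - 35*(-4) = -41 + 140 = 99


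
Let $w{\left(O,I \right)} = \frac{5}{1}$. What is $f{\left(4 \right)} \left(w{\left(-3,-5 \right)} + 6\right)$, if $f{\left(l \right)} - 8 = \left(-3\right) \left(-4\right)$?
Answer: $220$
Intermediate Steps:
$f{\left(l \right)} = 20$ ($f{\left(l \right)} = 8 - -12 = 8 + 12 = 20$)
$w{\left(O,I \right)} = 5$ ($w{\left(O,I \right)} = 5 \cdot 1 = 5$)
$f{\left(4 \right)} \left(w{\left(-3,-5 \right)} + 6\right) = 20 \left(5 + 6\right) = 20 \cdot 11 = 220$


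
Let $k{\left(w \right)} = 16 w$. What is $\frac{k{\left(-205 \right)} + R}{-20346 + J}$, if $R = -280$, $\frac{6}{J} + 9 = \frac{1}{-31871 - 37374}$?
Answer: $\frac{1109306680}{6340082373} \approx 0.17497$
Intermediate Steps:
$J = - \frac{207735}{311603}$ ($J = \frac{6}{-9 + \frac{1}{-31871 - 37374}} = \frac{6}{-9 + \frac{1}{-69245}} = \frac{6}{-9 - \frac{1}{69245}} = \frac{6}{- \frac{623206}{69245}} = 6 \left(- \frac{69245}{623206}\right) = - \frac{207735}{311603} \approx -0.66667$)
$\frac{k{\left(-205 \right)} + R}{-20346 + J} = \frac{16 \left(-205\right) - 280}{-20346 - \frac{207735}{311603}} = \frac{-3280 - 280}{- \frac{6340082373}{311603}} = \left(-3560\right) \left(- \frac{311603}{6340082373}\right) = \frac{1109306680}{6340082373}$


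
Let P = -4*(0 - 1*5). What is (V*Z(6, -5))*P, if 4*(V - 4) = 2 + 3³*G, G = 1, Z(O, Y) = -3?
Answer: -675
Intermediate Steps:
V = 45/4 (V = 4 + (2 + 3³*1)/4 = 4 + (2 + 27*1)/4 = 4 + (2 + 27)/4 = 4 + (¼)*29 = 4 + 29/4 = 45/4 ≈ 11.250)
P = 20 (P = -4*(0 - 5) = -4*(-5) = 20)
(V*Z(6, -5))*P = ((45/4)*(-3))*20 = -135/4*20 = -675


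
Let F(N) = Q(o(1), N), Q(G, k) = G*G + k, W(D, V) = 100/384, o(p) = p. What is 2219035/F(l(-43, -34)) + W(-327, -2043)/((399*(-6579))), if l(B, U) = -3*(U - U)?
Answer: 559201293574535/252002016 ≈ 2.2190e+6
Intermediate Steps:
l(B, U) = 0 (l(B, U) = -3*0 = 0)
W(D, V) = 25/96 (W(D, V) = 100*(1/384) = 25/96)
Q(G, k) = k + G² (Q(G, k) = G² + k = k + G²)
F(N) = 1 + N (F(N) = N + 1² = N + 1 = 1 + N)
2219035/F(l(-43, -34)) + W(-327, -2043)/((399*(-6579))) = 2219035/(1 + 0) + 25/(96*((399*(-6579)))) = 2219035/1 + (25/96)/(-2625021) = 2219035*1 + (25/96)*(-1/2625021) = 2219035 - 25/252002016 = 559201293574535/252002016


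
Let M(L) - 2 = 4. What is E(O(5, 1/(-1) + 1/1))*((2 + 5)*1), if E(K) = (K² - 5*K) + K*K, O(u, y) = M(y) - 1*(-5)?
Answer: 1309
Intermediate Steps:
M(L) = 6 (M(L) = 2 + 4 = 6)
O(u, y) = 11 (O(u, y) = 6 - 1*(-5) = 6 + 5 = 11)
E(K) = -5*K + 2*K² (E(K) = (K² - 5*K) + K² = -5*K + 2*K²)
E(O(5, 1/(-1) + 1/1))*((2 + 5)*1) = (11*(-5 + 2*11))*((2 + 5)*1) = (11*(-5 + 22))*(7*1) = (11*17)*7 = 187*7 = 1309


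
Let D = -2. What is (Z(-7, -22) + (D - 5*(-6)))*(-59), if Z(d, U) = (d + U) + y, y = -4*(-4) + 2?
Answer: -1003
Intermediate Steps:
y = 18 (y = 16 + 2 = 18)
Z(d, U) = 18 + U + d (Z(d, U) = (d + U) + 18 = (U + d) + 18 = 18 + U + d)
(Z(-7, -22) + (D - 5*(-6)))*(-59) = ((18 - 22 - 7) + (-2 - 5*(-6)))*(-59) = (-11 + (-2 + 30))*(-59) = (-11 + 28)*(-59) = 17*(-59) = -1003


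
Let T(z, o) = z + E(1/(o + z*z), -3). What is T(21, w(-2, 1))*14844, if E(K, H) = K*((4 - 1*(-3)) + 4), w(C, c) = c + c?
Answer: 138257016/443 ≈ 3.1209e+5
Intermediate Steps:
w(C, c) = 2*c
E(K, H) = 11*K (E(K, H) = K*((4 + 3) + 4) = K*(7 + 4) = K*11 = 11*K)
T(z, o) = z + 11/(o + z²) (T(z, o) = z + 11/(o + z*z) = z + 11/(o + z²))
T(21, w(-2, 1))*14844 = (21 + 11/(2*1 + 21²))*14844 = (21 + 11/(2 + 441))*14844 = (21 + 11/443)*14844 = (9314/443)*14844 = 138257016/443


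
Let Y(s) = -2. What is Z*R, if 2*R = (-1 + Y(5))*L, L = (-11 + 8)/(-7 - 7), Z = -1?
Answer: 9/28 ≈ 0.32143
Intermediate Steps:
L = 3/14 (L = -3/(-14) = -3*(-1/14) = 3/14 ≈ 0.21429)
R = -9/28 (R = ((-1 - 2)*(3/14))/2 = (-3*3/14)/2 = (½)*(-9/14) = -9/28 ≈ -0.32143)
Z*R = -1*(-9/28) = 9/28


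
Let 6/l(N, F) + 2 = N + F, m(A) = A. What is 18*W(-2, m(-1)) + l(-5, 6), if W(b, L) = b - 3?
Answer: -96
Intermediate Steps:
l(N, F) = 6/(-2 + F + N) (l(N, F) = 6/(-2 + (N + F)) = 6/(-2 + (F + N)) = 6/(-2 + F + N))
W(b, L) = -3 + b
18*W(-2, m(-1)) + l(-5, 6) = 18*(-3 - 2) + 6/(-2 + 6 - 5) = 18*(-5) + 6/(-1) = -90 + 6*(-1) = -90 - 6 = -96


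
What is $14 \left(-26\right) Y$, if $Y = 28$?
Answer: $-10192$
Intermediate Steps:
$14 \left(-26\right) Y = 14 \left(-26\right) 28 = \left(-364\right) 28 = -10192$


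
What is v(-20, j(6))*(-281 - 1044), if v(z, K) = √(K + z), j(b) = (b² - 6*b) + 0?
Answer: -2650*I*√5 ≈ -5925.6*I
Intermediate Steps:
j(b) = b² - 6*b
v(-20, j(6))*(-281 - 1044) = √(6*(-6 + 6) - 20)*(-281 - 1044) = √(6*0 - 20)*(-1325) = √(0 - 20)*(-1325) = √(-20)*(-1325) = (2*I*√5)*(-1325) = -2650*I*√5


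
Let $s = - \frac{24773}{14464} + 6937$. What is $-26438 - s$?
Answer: $- \frac{482711227}{14464} \approx -33373.0$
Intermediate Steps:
$s = \frac{100311995}{14464}$ ($s = \left(-24773\right) \frac{1}{14464} + 6937 = - \frac{24773}{14464} + 6937 = \frac{100311995}{14464} \approx 6935.3$)
$-26438 - s = -26438 - \frac{100311995}{14464} = - \frac{482711227}{14464}$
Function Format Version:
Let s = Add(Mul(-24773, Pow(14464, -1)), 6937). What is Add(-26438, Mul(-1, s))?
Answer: Rational(-482711227, 14464) ≈ -33373.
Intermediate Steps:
s = Rational(100311995, 14464) (s = Add(Mul(-24773, Rational(1, 14464)), 6937) = Add(Rational(-24773, 14464), 6937) = Rational(100311995, 14464) ≈ 6935.3)
Add(-26438, Mul(-1, s)) = Add(-26438, Mul(-1, Rational(100311995, 14464))) = Add(-26438, Rational(-100311995, 14464)) = Rational(-482711227, 14464)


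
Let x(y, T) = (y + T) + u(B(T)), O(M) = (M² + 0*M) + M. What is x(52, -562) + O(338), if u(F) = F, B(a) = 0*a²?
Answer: 114072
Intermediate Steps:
O(M) = M + M² (O(M) = (M² + 0) + M = M² + M = M + M²)
B(a) = 0
x(y, T) = T + y (x(y, T) = (y + T) + 0 = (T + y) + 0 = T + y)
x(52, -562) + O(338) = (-562 + 52) + 338*(1 + 338) = -510 + 338*339 = -510 + 114582 = 114072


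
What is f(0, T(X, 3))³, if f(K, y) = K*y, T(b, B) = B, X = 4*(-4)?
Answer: 0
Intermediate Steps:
X = -16
f(0, T(X, 3))³ = (0*3)³ = 0³ = 0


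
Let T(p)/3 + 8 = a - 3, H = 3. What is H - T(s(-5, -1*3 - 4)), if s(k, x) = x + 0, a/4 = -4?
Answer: 84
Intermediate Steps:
a = -16 (a = 4*(-4) = -16)
s(k, x) = x
T(p) = -81 (T(p) = -24 + 3*(-16 - 3) = -24 + 3*(-19) = -24 - 57 = -81)
H - T(s(-5, -1*3 - 4)) = 3 - 1*(-81) = 3 + 81 = 84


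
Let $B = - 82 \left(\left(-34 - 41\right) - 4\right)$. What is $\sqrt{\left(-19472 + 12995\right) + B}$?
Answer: $1$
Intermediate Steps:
$B = 6478$ ($B = - 82 \left(\left(-34 - 41\right) - 4\right) = - 82 \left(-75 - 4\right) = \left(-82\right) \left(-79\right) = 6478$)
$\sqrt{\left(-19472 + 12995\right) + B} = \sqrt{\left(-19472 + 12995\right) + 6478} = \sqrt{-6477 + 6478} = \sqrt{1} = 1$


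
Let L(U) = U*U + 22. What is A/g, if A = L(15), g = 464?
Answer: 247/464 ≈ 0.53233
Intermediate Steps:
L(U) = 22 + U**2 (L(U) = U**2 + 22 = 22 + U**2)
A = 247 (A = 22 + 15**2 = 22 + 225 = 247)
A/g = 247/464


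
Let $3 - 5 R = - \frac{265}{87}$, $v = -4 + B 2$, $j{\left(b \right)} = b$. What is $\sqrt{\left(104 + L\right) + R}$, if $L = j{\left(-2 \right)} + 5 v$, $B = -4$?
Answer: $\frac{2 \sqrt{2044065}}{435} \approx 6.5734$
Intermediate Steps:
$v = -12$ ($v = -4 - 8 = -12$)
$R = \frac{526}{435}$ ($R = \frac{3}{5} - \frac{\left(-265\right) \frac{1}{87}}{5} = \frac{3}{5} - - \frac{53}{87} = \frac{3}{5} + \frac{53}{87} = \frac{526}{435} \approx 1.2092$)
$L = -62$ ($L = -2 + 5 \left(-12\right) = -2 - 60 = -62$)
$\sqrt{\left(104 + L\right) + R} = \sqrt{\left(104 - 62\right) + \frac{526}{435}} = \sqrt{42 + \frac{526}{435}} = \sqrt{\frac{18796}{435}} = \frac{2 \sqrt{2044065}}{435}$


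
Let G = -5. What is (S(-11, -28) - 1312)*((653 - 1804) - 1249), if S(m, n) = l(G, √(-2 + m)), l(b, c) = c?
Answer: 3148800 - 2400*I*√13 ≈ 3.1488e+6 - 8653.3*I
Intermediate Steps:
S(m, n) = √(-2 + m)
(S(-11, -28) - 1312)*((653 - 1804) - 1249) = (√(-2 - 11) - 1312)*((653 - 1804) - 1249) = (√(-13) - 1312)*(-1151 - 1249) = (I*√13 - 1312)*(-2400) = (-1312 + I*√13)*(-2400) = 3148800 - 2400*I*√13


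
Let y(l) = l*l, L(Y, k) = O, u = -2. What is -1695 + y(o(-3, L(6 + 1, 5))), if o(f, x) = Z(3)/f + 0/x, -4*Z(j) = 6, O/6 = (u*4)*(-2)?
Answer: -6779/4 ≈ -1694.8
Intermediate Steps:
O = 96 (O = 6*(-2*4*(-2)) = 6*(-8*(-2)) = 6*16 = 96)
L(Y, k) = 96
Z(j) = -3/2 (Z(j) = -¼*6 = -3/2)
o(f, x) = -3/(2*f) (o(f, x) = -3/(2*f) + 0/x = -3/(2*f) + 0 = -3/(2*f))
y(l) = l²
-1695 + y(o(-3, L(6 + 1, 5))) = -1695 + (-3/2/(-3))² = -1695 + (-3/2*(-⅓))² = -1695 + (½)² = -1695 + ¼ = -6779/4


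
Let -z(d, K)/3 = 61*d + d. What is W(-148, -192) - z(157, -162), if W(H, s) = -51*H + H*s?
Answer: 65166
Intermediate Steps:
z(d, K) = -186*d (z(d, K) = -3*(61*d + d) = -186*d)
W(-148, -192) - z(157, -162) = -148*(-51 - 192) - (-186)*157 = -148*(-243) - 1*(-29202) = 35964 + 29202 = 65166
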